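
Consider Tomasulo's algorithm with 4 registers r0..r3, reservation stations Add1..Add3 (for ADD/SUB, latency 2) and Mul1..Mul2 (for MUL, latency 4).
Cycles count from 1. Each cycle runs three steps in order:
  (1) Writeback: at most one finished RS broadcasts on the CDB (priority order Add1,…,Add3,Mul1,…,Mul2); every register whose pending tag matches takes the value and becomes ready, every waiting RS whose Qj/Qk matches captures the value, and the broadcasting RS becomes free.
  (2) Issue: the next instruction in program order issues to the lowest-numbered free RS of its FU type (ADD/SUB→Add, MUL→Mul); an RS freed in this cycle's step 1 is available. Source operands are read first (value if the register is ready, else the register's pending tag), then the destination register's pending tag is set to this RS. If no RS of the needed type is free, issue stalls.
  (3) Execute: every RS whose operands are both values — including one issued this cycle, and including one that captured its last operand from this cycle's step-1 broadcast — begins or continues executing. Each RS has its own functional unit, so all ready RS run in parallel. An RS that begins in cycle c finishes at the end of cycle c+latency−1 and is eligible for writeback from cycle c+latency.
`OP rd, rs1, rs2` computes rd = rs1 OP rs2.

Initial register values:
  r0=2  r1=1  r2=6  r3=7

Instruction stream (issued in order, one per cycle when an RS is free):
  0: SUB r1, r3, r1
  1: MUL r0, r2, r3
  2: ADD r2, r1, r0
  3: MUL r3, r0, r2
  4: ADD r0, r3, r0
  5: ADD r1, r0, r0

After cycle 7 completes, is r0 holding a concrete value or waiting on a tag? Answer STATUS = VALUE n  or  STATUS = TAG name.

  c1: issue SUB r1<-Add1  regs: r0:2,r1:Add1,r2:6,r3:7
  c2: issue MUL r0<-Mul1  regs: r0:Mul1,r1:Add1,r2:6,r3:7
  c3: CDB Add1=6; issue ADD r2<-Add1  regs: r0:Mul1,r1:6,r2:Add1,r3:7
  c4: issue MUL r3<-Mul2  regs: r0:Mul1,r1:6,r2:Add1,r3:Mul2
  c5: issue ADD r0<-Add2  regs: r0:Add2,r1:6,r2:Add1,r3:Mul2
  c6: CDB Mul1=42; issue ADD r1<-Add3  regs: r0:Add2,r1:Add3,r2:Add1,r3:Mul2
  c7: -  regs: r0:Add2,r1:Add3,r2:Add1,r3:Mul2

STATUS = TAG Add2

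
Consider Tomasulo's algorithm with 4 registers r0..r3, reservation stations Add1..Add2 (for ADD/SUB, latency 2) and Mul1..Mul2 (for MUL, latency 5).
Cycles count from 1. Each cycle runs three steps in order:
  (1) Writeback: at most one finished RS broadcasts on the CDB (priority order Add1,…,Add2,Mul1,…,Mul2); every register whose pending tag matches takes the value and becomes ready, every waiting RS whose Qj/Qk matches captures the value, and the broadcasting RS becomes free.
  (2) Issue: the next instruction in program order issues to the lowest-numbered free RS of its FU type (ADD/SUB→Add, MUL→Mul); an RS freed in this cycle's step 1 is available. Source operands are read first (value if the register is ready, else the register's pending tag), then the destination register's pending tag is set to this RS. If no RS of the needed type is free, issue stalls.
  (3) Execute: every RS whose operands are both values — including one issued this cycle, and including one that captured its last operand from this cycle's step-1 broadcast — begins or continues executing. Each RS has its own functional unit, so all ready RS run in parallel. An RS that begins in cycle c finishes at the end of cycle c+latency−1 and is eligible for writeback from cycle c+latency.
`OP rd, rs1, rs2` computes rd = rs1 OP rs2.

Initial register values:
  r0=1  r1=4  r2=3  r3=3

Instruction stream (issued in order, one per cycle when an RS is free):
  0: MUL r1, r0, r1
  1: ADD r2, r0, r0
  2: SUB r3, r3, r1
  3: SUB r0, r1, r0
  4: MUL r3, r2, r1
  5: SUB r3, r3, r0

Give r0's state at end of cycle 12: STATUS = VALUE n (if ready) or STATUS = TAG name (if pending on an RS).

  c1: issue MUL r1<-Mul1  regs: r0:1,r1:Mul1,r2:3,r3:3
  c2: issue ADD r2<-Add1  regs: r0:1,r1:Mul1,r2:Add1,r3:3
  c3: issue SUB r3<-Add2  regs: r0:1,r1:Mul1,r2:Add1,r3:Add2
  c4: CDB Add1=2; issue SUB r0<-Add1  regs: r0:Add1,r1:Mul1,r2:2,r3:Add2
  c5: issue MUL r3<-Mul2  regs: r0:Add1,r1:Mul1,r2:2,r3:Mul2
  c6: CDB Mul1=4; stall  regs: r0:Add1,r1:4,r2:2,r3:Mul2
  c7: stall  regs: r0:Add1,r1:4,r2:2,r3:Mul2
  c8: CDB Add1=3; issue SUB r3<-Add1  regs: r0:3,r1:4,r2:2,r3:Add1
  c9: CDB Add2=-1  regs: r0:3,r1:4,r2:2,r3:Add1
  c10: -  regs: r0:3,r1:4,r2:2,r3:Add1
  c11: CDB Mul2=8  regs: r0:3,r1:4,r2:2,r3:Add1
  c12: -  regs: r0:3,r1:4,r2:2,r3:Add1

STATUS = VALUE 3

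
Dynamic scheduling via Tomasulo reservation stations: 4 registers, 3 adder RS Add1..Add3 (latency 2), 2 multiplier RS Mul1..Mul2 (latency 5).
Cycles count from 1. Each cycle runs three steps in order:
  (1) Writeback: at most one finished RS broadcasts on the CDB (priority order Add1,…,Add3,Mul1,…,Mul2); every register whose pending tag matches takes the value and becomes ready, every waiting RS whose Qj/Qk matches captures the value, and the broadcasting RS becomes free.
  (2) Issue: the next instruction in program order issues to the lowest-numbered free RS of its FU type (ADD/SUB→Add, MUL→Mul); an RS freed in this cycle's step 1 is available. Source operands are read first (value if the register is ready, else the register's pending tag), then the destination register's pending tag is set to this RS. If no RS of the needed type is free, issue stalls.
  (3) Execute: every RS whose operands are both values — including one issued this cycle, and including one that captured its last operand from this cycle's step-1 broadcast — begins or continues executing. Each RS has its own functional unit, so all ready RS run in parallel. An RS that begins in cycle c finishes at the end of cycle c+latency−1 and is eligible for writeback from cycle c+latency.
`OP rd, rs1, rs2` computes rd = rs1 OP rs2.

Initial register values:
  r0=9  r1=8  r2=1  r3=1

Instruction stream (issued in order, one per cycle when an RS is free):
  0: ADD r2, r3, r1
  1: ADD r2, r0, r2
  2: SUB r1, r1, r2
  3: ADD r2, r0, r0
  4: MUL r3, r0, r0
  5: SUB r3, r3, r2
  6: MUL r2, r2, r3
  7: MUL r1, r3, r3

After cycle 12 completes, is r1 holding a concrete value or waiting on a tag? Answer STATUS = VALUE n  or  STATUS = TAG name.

STATUS = TAG Mul1

c1: issue ADD r2<-Add1 | r0:9,r1:8,r2:Add1,r3:1
c2: issue ADD r2<-Add2 | r0:9,r1:8,r2:Add2,r3:1
c3: CDB Add1=9; issue SUB r1<-Add1 | r0:9,r1:Add1,r2:Add2,r3:1
c4: issue ADD r2<-Add3 | r0:9,r1:Add1,r2:Add3,r3:1
c5: CDB Add2=18; issue MUL r3<-Mul1 | r0:9,r1:Add1,r2:Add3,r3:Mul1
c6: CDB Add3=18; issue SUB r3<-Add2 | r0:9,r1:Add1,r2:18,r3:Add2
c7: CDB Add1=-10; issue MUL r2<-Mul2 | r0:9,r1:-10,r2:Mul2,r3:Add2
c8: stall | r0:9,r1:-10,r2:Mul2,r3:Add2
c9: stall | r0:9,r1:-10,r2:Mul2,r3:Add2
c10: CDB Mul1=81; issue MUL r1<-Mul1 | r0:9,r1:Mul1,r2:Mul2,r3:Add2
c11: - | r0:9,r1:Mul1,r2:Mul2,r3:Add2
c12: CDB Add2=63 | r0:9,r1:Mul1,r2:Mul2,r3:63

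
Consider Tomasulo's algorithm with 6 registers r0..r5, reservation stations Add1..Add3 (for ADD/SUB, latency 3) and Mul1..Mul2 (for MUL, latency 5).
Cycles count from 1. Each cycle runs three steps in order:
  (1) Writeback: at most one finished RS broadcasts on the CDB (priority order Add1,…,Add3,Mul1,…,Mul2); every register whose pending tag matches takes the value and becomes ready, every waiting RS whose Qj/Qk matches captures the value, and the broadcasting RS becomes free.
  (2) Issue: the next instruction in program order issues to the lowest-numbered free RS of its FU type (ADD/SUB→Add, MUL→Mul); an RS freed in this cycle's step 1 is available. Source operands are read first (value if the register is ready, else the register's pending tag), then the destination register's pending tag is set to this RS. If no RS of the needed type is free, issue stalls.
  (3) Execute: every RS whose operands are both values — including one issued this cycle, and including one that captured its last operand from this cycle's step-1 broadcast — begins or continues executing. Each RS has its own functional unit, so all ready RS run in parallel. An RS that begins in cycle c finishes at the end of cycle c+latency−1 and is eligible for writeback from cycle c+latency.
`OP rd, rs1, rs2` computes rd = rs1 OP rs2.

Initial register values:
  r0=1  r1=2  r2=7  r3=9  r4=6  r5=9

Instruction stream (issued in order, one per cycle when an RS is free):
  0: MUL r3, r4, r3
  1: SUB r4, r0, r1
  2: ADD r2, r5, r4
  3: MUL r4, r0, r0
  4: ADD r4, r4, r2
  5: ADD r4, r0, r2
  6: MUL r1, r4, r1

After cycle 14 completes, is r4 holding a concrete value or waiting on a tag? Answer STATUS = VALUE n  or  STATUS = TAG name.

  c1: issue MUL r3<-Mul1  regs: r0:1,r1:2,r2:7,r3:Mul1,r4:6,r5:9
  c2: issue SUB r4<-Add1  regs: r0:1,r1:2,r2:7,r3:Mul1,r4:Add1,r5:9
  c3: issue ADD r2<-Add2  regs: r0:1,r1:2,r2:Add2,r3:Mul1,r4:Add1,r5:9
  c4: issue MUL r4<-Mul2  regs: r0:1,r1:2,r2:Add2,r3:Mul1,r4:Mul2,r5:9
  c5: CDB Add1=-1; issue ADD r4<-Add1  regs: r0:1,r1:2,r2:Add2,r3:Mul1,r4:Add1,r5:9
  c6: CDB Mul1=54; issue ADD r4<-Add3  regs: r0:1,r1:2,r2:Add2,r3:54,r4:Add3,r5:9
  c7: issue MUL r1<-Mul1  regs: r0:1,r1:Mul1,r2:Add2,r3:54,r4:Add3,r5:9
  c8: CDB Add2=8  regs: r0:1,r1:Mul1,r2:8,r3:54,r4:Add3,r5:9
  c9: CDB Mul2=1  regs: r0:1,r1:Mul1,r2:8,r3:54,r4:Add3,r5:9
  c10: -  regs: r0:1,r1:Mul1,r2:8,r3:54,r4:Add3,r5:9
  c11: CDB Add3=9  regs: r0:1,r1:Mul1,r2:8,r3:54,r4:9,r5:9
  c12: CDB Add1=9  regs: r0:1,r1:Mul1,r2:8,r3:54,r4:9,r5:9
  c13: -  regs: r0:1,r1:Mul1,r2:8,r3:54,r4:9,r5:9
  c14: -  regs: r0:1,r1:Mul1,r2:8,r3:54,r4:9,r5:9

STATUS = VALUE 9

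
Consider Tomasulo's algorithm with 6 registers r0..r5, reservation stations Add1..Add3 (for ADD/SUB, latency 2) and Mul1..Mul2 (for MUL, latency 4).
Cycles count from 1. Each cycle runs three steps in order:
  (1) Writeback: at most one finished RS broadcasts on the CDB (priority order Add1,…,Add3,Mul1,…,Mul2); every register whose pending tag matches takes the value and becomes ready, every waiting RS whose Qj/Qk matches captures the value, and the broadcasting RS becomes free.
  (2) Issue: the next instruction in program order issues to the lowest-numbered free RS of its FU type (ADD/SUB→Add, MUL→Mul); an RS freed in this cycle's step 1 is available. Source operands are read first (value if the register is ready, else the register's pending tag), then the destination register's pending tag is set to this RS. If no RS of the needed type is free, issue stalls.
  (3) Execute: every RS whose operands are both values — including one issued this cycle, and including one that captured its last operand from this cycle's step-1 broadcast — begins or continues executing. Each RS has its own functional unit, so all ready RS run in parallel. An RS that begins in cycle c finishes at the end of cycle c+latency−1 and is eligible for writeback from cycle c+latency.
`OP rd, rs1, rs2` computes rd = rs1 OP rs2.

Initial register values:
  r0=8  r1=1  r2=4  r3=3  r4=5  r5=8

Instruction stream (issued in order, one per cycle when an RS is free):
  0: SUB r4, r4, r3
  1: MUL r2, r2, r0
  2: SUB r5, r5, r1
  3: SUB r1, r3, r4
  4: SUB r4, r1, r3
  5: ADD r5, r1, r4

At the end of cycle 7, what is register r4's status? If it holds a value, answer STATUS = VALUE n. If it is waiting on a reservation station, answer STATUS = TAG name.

  c1: issue SUB r4<-Add1  regs: r0:8,r1:1,r2:4,r3:3,r4:Add1,r5:8
  c2: issue MUL r2<-Mul1  regs: r0:8,r1:1,r2:Mul1,r3:3,r4:Add1,r5:8
  c3: CDB Add1=2; issue SUB r5<-Add1  regs: r0:8,r1:1,r2:Mul1,r3:3,r4:2,r5:Add1
  c4: issue SUB r1<-Add2  regs: r0:8,r1:Add2,r2:Mul1,r3:3,r4:2,r5:Add1
  c5: CDB Add1=7; issue SUB r4<-Add1  regs: r0:8,r1:Add2,r2:Mul1,r3:3,r4:Add1,r5:7
  c6: CDB Add2=1; issue ADD r5<-Add2  regs: r0:8,r1:1,r2:Mul1,r3:3,r4:Add1,r5:Add2
  c7: CDB Mul1=32  regs: r0:8,r1:1,r2:32,r3:3,r4:Add1,r5:Add2

STATUS = TAG Add1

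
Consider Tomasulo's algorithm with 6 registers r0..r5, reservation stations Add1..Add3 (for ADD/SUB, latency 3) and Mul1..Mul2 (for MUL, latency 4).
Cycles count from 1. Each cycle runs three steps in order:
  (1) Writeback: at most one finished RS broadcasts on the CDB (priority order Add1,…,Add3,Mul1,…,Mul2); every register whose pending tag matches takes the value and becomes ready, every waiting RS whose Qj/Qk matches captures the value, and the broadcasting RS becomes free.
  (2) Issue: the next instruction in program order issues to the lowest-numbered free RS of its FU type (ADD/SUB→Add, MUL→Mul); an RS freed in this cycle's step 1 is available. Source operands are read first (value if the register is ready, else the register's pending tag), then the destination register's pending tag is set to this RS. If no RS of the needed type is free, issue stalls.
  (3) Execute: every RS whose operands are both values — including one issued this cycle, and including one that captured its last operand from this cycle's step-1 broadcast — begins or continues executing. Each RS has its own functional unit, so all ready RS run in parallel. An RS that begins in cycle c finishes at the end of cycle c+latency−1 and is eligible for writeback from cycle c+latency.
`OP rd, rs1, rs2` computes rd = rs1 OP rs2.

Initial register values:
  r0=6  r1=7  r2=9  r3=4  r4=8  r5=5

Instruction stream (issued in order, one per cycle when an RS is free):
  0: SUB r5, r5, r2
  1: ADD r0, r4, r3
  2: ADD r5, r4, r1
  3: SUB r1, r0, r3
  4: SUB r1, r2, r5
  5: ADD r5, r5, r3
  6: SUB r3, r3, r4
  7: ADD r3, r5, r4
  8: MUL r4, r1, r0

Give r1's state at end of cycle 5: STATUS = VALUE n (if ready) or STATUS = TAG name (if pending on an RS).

STATUS = TAG Add2

  c1: issue SUB r5<-Add1  regs: r0:6,r1:7,r2:9,r3:4,r4:8,r5:Add1
  c2: issue ADD r0<-Add2  regs: r0:Add2,r1:7,r2:9,r3:4,r4:8,r5:Add1
  c3: issue ADD r5<-Add3  regs: r0:Add2,r1:7,r2:9,r3:4,r4:8,r5:Add3
  c4: CDB Add1=-4; issue SUB r1<-Add1  regs: r0:Add2,r1:Add1,r2:9,r3:4,r4:8,r5:Add3
  c5: CDB Add2=12; issue SUB r1<-Add2  regs: r0:12,r1:Add2,r2:9,r3:4,r4:8,r5:Add3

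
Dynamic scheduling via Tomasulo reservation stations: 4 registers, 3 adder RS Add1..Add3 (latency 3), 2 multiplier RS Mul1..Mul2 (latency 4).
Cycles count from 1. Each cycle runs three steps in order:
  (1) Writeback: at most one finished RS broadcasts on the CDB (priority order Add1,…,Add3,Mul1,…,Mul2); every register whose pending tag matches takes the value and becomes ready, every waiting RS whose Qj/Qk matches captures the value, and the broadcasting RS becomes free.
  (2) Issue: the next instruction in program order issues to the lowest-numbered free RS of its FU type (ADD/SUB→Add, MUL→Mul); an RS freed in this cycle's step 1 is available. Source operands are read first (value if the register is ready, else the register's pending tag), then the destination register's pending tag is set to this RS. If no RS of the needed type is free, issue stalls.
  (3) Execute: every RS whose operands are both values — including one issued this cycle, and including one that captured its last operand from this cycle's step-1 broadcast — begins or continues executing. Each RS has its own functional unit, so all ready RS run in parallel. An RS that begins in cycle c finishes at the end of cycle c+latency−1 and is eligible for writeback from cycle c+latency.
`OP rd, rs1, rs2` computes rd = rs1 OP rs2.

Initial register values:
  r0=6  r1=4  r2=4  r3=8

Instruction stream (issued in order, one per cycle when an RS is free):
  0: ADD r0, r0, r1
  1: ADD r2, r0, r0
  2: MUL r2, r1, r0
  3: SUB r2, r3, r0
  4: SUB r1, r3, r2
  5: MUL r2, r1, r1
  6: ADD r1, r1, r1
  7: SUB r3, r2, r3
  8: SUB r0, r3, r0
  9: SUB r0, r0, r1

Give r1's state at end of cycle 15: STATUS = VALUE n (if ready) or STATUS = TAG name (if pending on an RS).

STATUS = VALUE 20

c1: issue ADD r0<-Add1 | r0:Add1,r1:4,r2:4,r3:8
c2: issue ADD r2<-Add2 | r0:Add1,r1:4,r2:Add2,r3:8
c3: issue MUL r2<-Mul1 | r0:Add1,r1:4,r2:Mul1,r3:8
c4: CDB Add1=10; issue SUB r2<-Add1 | r0:10,r1:4,r2:Add1,r3:8
c5: issue SUB r1<-Add3 | r0:10,r1:Add3,r2:Add1,r3:8
c6: issue MUL r2<-Mul2 | r0:10,r1:Add3,r2:Mul2,r3:8
c7: CDB Add1=-2; issue ADD r1<-Add1 | r0:10,r1:Add1,r2:Mul2,r3:8
c8: CDB Add2=20; issue SUB r3<-Add2 | r0:10,r1:Add1,r2:Mul2,r3:Add2
c9: CDB Mul1=40; stall | r0:10,r1:Add1,r2:Mul2,r3:Add2
c10: CDB Add3=10; issue SUB r0<-Add3 | r0:Add3,r1:Add1,r2:Mul2,r3:Add2
c11: stall | r0:Add3,r1:Add1,r2:Mul2,r3:Add2
c12: stall | r0:Add3,r1:Add1,r2:Mul2,r3:Add2
c13: CDB Add1=20; issue SUB r0<-Add1 | r0:Add1,r1:20,r2:Mul2,r3:Add2
c14: CDB Mul2=100 | r0:Add1,r1:20,r2:100,r3:Add2
c15: - | r0:Add1,r1:20,r2:100,r3:Add2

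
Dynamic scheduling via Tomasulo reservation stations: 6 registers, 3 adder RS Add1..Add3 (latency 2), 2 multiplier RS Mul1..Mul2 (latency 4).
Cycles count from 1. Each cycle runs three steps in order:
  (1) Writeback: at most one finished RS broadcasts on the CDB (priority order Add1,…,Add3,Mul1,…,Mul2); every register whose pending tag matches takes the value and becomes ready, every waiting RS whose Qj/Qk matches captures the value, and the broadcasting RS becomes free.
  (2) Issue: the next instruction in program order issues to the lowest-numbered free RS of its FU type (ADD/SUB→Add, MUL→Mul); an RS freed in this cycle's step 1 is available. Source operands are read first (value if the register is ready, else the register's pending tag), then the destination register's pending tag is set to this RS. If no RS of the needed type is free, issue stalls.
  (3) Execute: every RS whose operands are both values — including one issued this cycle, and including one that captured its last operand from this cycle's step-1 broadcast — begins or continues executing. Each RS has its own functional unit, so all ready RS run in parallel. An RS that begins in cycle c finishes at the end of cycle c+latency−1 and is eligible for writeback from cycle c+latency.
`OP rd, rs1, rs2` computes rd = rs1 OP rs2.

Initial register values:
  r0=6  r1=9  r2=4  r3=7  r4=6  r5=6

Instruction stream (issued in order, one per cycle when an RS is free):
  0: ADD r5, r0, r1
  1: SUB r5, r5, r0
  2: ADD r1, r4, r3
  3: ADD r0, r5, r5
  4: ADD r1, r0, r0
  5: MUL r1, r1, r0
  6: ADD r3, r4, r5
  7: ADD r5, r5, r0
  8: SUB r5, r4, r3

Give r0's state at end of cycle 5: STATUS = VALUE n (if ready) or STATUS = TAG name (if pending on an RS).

cycle 1: issue ADD r5<-Add1 // r0:6,r1:9,r2:4,r3:7,r4:6,r5:Add1
cycle 2: issue SUB r5<-Add2 // r0:6,r1:9,r2:4,r3:7,r4:6,r5:Add2
cycle 3: CDB Add1=15; issue ADD r1<-Add1 // r0:6,r1:Add1,r2:4,r3:7,r4:6,r5:Add2
cycle 4: issue ADD r0<-Add3 // r0:Add3,r1:Add1,r2:4,r3:7,r4:6,r5:Add2
cycle 5: CDB Add1=13; issue ADD r1<-Add1 // r0:Add3,r1:Add1,r2:4,r3:7,r4:6,r5:Add2

STATUS = TAG Add3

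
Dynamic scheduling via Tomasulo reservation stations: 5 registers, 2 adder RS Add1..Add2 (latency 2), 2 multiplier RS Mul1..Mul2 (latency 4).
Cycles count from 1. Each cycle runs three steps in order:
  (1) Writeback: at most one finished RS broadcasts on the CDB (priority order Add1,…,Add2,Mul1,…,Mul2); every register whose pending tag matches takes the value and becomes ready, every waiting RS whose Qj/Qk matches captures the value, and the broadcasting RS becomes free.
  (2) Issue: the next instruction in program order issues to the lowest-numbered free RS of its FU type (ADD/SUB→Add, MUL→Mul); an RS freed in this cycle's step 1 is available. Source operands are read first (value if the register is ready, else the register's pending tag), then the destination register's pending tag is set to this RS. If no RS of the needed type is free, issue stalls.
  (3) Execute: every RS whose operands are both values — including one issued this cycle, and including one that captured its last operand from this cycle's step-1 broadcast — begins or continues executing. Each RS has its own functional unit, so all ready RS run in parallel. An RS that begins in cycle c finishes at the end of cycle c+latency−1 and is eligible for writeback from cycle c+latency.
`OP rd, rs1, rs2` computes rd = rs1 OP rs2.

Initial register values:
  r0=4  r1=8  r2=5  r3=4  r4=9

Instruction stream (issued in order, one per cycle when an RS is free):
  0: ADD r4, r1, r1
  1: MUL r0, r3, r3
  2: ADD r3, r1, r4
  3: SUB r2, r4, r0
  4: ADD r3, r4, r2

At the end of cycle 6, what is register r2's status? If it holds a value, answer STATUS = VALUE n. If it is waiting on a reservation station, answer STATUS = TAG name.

  c1: issue ADD r4<-Add1  regs: r0:4,r1:8,r2:5,r3:4,r4:Add1
  c2: issue MUL r0<-Mul1  regs: r0:Mul1,r1:8,r2:5,r3:4,r4:Add1
  c3: CDB Add1=16; issue ADD r3<-Add1  regs: r0:Mul1,r1:8,r2:5,r3:Add1,r4:16
  c4: issue SUB r2<-Add2  regs: r0:Mul1,r1:8,r2:Add2,r3:Add1,r4:16
  c5: CDB Add1=24; issue ADD r3<-Add1  regs: r0:Mul1,r1:8,r2:Add2,r3:Add1,r4:16
  c6: CDB Mul1=16  regs: r0:16,r1:8,r2:Add2,r3:Add1,r4:16

STATUS = TAG Add2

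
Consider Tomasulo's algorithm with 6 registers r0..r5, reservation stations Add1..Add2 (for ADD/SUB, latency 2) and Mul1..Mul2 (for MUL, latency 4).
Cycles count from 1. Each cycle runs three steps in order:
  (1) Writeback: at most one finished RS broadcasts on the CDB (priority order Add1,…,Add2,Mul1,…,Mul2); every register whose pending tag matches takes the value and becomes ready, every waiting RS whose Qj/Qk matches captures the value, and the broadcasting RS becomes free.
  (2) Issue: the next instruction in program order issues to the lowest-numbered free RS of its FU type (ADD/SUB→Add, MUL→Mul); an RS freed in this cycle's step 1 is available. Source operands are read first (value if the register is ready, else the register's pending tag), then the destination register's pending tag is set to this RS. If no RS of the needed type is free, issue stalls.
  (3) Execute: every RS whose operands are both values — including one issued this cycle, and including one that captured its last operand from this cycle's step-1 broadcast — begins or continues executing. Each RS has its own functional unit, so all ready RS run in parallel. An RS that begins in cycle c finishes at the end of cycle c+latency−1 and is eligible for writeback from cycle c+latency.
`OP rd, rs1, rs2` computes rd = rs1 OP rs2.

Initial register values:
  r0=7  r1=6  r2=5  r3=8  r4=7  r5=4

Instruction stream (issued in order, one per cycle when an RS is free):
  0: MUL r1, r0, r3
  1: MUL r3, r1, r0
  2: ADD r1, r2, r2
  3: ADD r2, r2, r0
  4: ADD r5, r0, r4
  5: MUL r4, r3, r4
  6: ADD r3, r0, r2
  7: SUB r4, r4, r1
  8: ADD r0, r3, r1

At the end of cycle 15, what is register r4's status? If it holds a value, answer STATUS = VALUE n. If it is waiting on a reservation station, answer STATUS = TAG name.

STATUS = TAG Add2

  c1: issue MUL r1<-Mul1  regs: r0:7,r1:Mul1,r2:5,r3:8,r4:7,r5:4
  c2: issue MUL r3<-Mul2  regs: r0:7,r1:Mul1,r2:5,r3:Mul2,r4:7,r5:4
  c3: issue ADD r1<-Add1  regs: r0:7,r1:Add1,r2:5,r3:Mul2,r4:7,r5:4
  c4: issue ADD r2<-Add2  regs: r0:7,r1:Add1,r2:Add2,r3:Mul2,r4:7,r5:4
  c5: CDB Add1=10; issue ADD r5<-Add1  regs: r0:7,r1:10,r2:Add2,r3:Mul2,r4:7,r5:Add1
  c6: CDB Add2=12; stall  regs: r0:7,r1:10,r2:12,r3:Mul2,r4:7,r5:Add1
  c7: CDB Add1=14; stall  regs: r0:7,r1:10,r2:12,r3:Mul2,r4:7,r5:14
  c8: CDB Mul1=56; issue MUL r4<-Mul1  regs: r0:7,r1:10,r2:12,r3:Mul2,r4:Mul1,r5:14
  c9: issue ADD r3<-Add1  regs: r0:7,r1:10,r2:12,r3:Add1,r4:Mul1,r5:14
  c10: issue SUB r4<-Add2  regs: r0:7,r1:10,r2:12,r3:Add1,r4:Add2,r5:14
  c11: CDB Add1=19; issue ADD r0<-Add1  regs: r0:Add1,r1:10,r2:12,r3:19,r4:Add2,r5:14
  c12: CDB Mul2=392  regs: r0:Add1,r1:10,r2:12,r3:19,r4:Add2,r5:14
  c13: CDB Add1=29  regs: r0:29,r1:10,r2:12,r3:19,r4:Add2,r5:14
  c14: -  regs: r0:29,r1:10,r2:12,r3:19,r4:Add2,r5:14
  c15: -  regs: r0:29,r1:10,r2:12,r3:19,r4:Add2,r5:14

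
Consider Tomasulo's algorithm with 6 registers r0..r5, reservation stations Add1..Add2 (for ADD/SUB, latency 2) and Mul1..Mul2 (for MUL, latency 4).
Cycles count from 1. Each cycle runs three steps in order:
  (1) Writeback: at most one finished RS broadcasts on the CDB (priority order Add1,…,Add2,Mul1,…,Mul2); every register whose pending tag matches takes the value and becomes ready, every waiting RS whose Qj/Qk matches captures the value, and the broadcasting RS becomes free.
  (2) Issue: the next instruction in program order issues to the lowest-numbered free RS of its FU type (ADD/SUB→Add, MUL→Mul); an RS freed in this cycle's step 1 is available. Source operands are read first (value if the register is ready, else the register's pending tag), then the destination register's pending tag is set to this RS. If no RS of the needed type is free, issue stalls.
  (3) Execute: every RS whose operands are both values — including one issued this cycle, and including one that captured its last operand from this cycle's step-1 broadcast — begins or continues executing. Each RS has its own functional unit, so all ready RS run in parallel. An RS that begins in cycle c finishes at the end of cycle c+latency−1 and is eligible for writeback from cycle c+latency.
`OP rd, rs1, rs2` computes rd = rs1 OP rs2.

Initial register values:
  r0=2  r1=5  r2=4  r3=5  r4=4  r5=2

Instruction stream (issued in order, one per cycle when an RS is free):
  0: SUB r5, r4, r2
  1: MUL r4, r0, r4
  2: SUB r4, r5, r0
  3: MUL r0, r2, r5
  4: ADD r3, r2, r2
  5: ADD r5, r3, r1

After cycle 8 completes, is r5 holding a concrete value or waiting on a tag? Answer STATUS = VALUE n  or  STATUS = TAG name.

STATUS = TAG Add2

  c1: issue SUB r5<-Add1  regs: r0:2,r1:5,r2:4,r3:5,r4:4,r5:Add1
  c2: issue MUL r4<-Mul1  regs: r0:2,r1:5,r2:4,r3:5,r4:Mul1,r5:Add1
  c3: CDB Add1=0; issue SUB r4<-Add1  regs: r0:2,r1:5,r2:4,r3:5,r4:Add1,r5:0
  c4: issue MUL r0<-Mul2  regs: r0:Mul2,r1:5,r2:4,r3:5,r4:Add1,r5:0
  c5: CDB Add1=-2; issue ADD r3<-Add1  regs: r0:Mul2,r1:5,r2:4,r3:Add1,r4:-2,r5:0
  c6: CDB Mul1=8; issue ADD r5<-Add2  regs: r0:Mul2,r1:5,r2:4,r3:Add1,r4:-2,r5:Add2
  c7: CDB Add1=8  regs: r0:Mul2,r1:5,r2:4,r3:8,r4:-2,r5:Add2
  c8: CDB Mul2=0  regs: r0:0,r1:5,r2:4,r3:8,r4:-2,r5:Add2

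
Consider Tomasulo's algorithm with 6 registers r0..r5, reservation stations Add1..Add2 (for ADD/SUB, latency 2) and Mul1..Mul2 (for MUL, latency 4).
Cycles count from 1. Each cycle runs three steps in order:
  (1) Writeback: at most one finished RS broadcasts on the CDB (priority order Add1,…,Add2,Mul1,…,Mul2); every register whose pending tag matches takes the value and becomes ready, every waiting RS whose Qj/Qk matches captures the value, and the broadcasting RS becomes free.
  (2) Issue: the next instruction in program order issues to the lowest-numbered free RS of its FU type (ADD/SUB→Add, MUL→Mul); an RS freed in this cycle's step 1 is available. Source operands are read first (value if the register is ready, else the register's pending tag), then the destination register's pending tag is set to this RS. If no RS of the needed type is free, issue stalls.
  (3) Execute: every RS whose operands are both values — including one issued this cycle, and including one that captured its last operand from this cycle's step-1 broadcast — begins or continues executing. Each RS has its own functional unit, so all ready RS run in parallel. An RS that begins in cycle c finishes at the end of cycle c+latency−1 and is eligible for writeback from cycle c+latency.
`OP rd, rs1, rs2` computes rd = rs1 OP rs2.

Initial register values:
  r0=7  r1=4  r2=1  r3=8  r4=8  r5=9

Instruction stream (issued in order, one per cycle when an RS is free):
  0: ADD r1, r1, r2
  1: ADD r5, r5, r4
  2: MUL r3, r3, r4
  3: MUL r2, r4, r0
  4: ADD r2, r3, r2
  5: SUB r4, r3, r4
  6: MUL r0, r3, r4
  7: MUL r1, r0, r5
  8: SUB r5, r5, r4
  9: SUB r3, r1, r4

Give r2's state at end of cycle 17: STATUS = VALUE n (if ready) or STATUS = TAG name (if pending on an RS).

cycle 1: issue ADD r1<-Add1 // r0:7,r1:Add1,r2:1,r3:8,r4:8,r5:9
cycle 2: issue ADD r5<-Add2 // r0:7,r1:Add1,r2:1,r3:8,r4:8,r5:Add2
cycle 3: CDB Add1=5; issue MUL r3<-Mul1 // r0:7,r1:5,r2:1,r3:Mul1,r4:8,r5:Add2
cycle 4: CDB Add2=17; issue MUL r2<-Mul2 // r0:7,r1:5,r2:Mul2,r3:Mul1,r4:8,r5:17
cycle 5: issue ADD r2<-Add1 // r0:7,r1:5,r2:Add1,r3:Mul1,r4:8,r5:17
cycle 6: issue SUB r4<-Add2 // r0:7,r1:5,r2:Add1,r3:Mul1,r4:Add2,r5:17
cycle 7: CDB Mul1=64; issue MUL r0<-Mul1 // r0:Mul1,r1:5,r2:Add1,r3:64,r4:Add2,r5:17
cycle 8: CDB Mul2=56; issue MUL r1<-Mul2 // r0:Mul1,r1:Mul2,r2:Add1,r3:64,r4:Add2,r5:17
cycle 9: CDB Add2=56; issue SUB r5<-Add2 // r0:Mul1,r1:Mul2,r2:Add1,r3:64,r4:56,r5:Add2
cycle 10: CDB Add1=120; issue SUB r3<-Add1 // r0:Mul1,r1:Mul2,r2:120,r3:Add1,r4:56,r5:Add2
cycle 11: CDB Add2=-39 // r0:Mul1,r1:Mul2,r2:120,r3:Add1,r4:56,r5:-39
cycle 12: - // r0:Mul1,r1:Mul2,r2:120,r3:Add1,r4:56,r5:-39
cycle 13: CDB Mul1=3584 // r0:3584,r1:Mul2,r2:120,r3:Add1,r4:56,r5:-39
cycle 14: - // r0:3584,r1:Mul2,r2:120,r3:Add1,r4:56,r5:-39
cycle 15: - // r0:3584,r1:Mul2,r2:120,r3:Add1,r4:56,r5:-39
cycle 16: - // r0:3584,r1:Mul2,r2:120,r3:Add1,r4:56,r5:-39
cycle 17: CDB Mul2=60928 // r0:3584,r1:60928,r2:120,r3:Add1,r4:56,r5:-39

STATUS = VALUE 120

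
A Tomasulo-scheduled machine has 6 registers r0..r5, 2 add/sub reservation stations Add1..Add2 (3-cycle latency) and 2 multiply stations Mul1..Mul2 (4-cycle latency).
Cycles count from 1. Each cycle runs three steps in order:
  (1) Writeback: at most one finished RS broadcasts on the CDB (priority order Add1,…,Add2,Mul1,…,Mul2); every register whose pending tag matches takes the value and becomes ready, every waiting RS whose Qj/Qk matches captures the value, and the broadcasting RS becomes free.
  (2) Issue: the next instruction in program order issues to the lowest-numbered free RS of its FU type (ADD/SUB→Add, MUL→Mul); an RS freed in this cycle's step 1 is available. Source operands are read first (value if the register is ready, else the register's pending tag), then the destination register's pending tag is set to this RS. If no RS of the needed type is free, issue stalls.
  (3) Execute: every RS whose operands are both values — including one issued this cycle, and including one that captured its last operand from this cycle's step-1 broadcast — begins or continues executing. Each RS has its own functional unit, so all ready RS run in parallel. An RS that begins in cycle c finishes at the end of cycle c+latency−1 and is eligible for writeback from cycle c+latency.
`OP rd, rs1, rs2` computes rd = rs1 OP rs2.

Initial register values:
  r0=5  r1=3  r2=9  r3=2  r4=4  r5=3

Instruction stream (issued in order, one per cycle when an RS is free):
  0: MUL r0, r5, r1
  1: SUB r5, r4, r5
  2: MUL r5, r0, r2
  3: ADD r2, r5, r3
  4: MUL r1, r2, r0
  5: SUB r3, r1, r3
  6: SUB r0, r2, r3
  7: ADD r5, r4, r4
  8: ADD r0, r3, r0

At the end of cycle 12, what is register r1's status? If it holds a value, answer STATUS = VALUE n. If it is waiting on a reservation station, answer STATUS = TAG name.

STATUS = TAG Mul1

  c1: issue MUL r0<-Mul1  regs: r0:Mul1,r1:3,r2:9,r3:2,r4:4,r5:3
  c2: issue SUB r5<-Add1  regs: r0:Mul1,r1:3,r2:9,r3:2,r4:4,r5:Add1
  c3: issue MUL r5<-Mul2  regs: r0:Mul1,r1:3,r2:9,r3:2,r4:4,r5:Mul2
  c4: issue ADD r2<-Add2  regs: r0:Mul1,r1:3,r2:Add2,r3:2,r4:4,r5:Mul2
  c5: CDB Add1=1; stall  regs: r0:Mul1,r1:3,r2:Add2,r3:2,r4:4,r5:Mul2
  c6: CDB Mul1=9; issue MUL r1<-Mul1  regs: r0:9,r1:Mul1,r2:Add2,r3:2,r4:4,r5:Mul2
  c7: issue SUB r3<-Add1  regs: r0:9,r1:Mul1,r2:Add2,r3:Add1,r4:4,r5:Mul2
  c8: stall  regs: r0:9,r1:Mul1,r2:Add2,r3:Add1,r4:4,r5:Mul2
  c9: stall  regs: r0:9,r1:Mul1,r2:Add2,r3:Add1,r4:4,r5:Mul2
  c10: CDB Mul2=81; stall  regs: r0:9,r1:Mul1,r2:Add2,r3:Add1,r4:4,r5:81
  c11: stall  regs: r0:9,r1:Mul1,r2:Add2,r3:Add1,r4:4,r5:81
  c12: stall  regs: r0:9,r1:Mul1,r2:Add2,r3:Add1,r4:4,r5:81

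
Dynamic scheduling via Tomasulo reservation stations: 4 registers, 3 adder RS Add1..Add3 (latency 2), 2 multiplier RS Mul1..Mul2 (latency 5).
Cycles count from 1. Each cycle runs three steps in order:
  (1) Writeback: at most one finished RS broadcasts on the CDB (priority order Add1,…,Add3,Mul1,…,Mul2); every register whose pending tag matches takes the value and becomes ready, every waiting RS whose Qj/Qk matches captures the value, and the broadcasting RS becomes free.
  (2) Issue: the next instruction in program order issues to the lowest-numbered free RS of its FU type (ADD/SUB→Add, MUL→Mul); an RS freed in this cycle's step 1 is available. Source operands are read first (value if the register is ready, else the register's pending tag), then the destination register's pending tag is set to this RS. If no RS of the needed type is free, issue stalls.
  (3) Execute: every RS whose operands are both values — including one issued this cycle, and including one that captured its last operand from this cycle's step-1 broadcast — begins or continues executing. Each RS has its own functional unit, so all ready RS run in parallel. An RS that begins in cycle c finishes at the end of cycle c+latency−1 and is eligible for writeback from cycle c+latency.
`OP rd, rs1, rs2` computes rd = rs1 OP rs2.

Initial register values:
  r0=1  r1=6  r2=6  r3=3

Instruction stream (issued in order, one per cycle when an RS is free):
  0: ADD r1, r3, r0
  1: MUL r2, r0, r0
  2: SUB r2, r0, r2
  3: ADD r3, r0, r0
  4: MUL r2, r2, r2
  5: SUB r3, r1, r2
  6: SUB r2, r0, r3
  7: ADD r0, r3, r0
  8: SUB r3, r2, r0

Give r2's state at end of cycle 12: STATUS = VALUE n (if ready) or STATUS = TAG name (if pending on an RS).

STATUS = TAG Add3

  c1: issue ADD r1<-Add1  regs: r0:1,r1:Add1,r2:6,r3:3
  c2: issue MUL r2<-Mul1  regs: r0:1,r1:Add1,r2:Mul1,r3:3
  c3: CDB Add1=4; issue SUB r2<-Add1  regs: r0:1,r1:4,r2:Add1,r3:3
  c4: issue ADD r3<-Add2  regs: r0:1,r1:4,r2:Add1,r3:Add2
  c5: issue MUL r2<-Mul2  regs: r0:1,r1:4,r2:Mul2,r3:Add2
  c6: CDB Add2=2; issue SUB r3<-Add2  regs: r0:1,r1:4,r2:Mul2,r3:Add2
  c7: CDB Mul1=1; issue SUB r2<-Add3  regs: r0:1,r1:4,r2:Add3,r3:Add2
  c8: stall  regs: r0:1,r1:4,r2:Add3,r3:Add2
  c9: CDB Add1=0; issue ADD r0<-Add1  regs: r0:Add1,r1:4,r2:Add3,r3:Add2
  c10: stall  regs: r0:Add1,r1:4,r2:Add3,r3:Add2
  c11: stall  regs: r0:Add1,r1:4,r2:Add3,r3:Add2
  c12: stall  regs: r0:Add1,r1:4,r2:Add3,r3:Add2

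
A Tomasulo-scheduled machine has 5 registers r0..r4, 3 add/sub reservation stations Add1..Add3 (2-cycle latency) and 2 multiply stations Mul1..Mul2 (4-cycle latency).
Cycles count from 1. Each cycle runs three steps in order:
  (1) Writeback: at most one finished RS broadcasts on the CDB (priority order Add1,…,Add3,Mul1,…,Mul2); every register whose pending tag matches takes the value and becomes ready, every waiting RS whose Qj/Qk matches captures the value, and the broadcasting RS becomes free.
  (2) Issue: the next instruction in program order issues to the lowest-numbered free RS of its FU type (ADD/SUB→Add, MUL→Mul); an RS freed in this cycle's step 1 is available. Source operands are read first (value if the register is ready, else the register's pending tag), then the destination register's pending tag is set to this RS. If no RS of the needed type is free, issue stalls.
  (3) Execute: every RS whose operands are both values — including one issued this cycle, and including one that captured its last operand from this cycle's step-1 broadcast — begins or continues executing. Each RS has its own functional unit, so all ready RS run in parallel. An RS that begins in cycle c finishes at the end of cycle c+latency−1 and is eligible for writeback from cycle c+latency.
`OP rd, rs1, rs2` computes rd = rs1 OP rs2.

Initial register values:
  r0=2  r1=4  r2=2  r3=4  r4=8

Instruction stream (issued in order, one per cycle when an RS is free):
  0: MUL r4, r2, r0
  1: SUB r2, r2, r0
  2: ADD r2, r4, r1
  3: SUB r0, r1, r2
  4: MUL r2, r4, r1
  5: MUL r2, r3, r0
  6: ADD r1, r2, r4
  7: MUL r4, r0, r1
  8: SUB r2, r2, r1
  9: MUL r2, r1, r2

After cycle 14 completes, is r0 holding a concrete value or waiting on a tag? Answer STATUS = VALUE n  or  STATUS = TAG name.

  c1: issue MUL r4<-Mul1  regs: r0:2,r1:4,r2:2,r3:4,r4:Mul1
  c2: issue SUB r2<-Add1  regs: r0:2,r1:4,r2:Add1,r3:4,r4:Mul1
  c3: issue ADD r2<-Add2  regs: r0:2,r1:4,r2:Add2,r3:4,r4:Mul1
  c4: CDB Add1=0; issue SUB r0<-Add1  regs: r0:Add1,r1:4,r2:Add2,r3:4,r4:Mul1
  c5: CDB Mul1=4; issue MUL r2<-Mul1  regs: r0:Add1,r1:4,r2:Mul1,r3:4,r4:4
  c6: issue MUL r2<-Mul2  regs: r0:Add1,r1:4,r2:Mul2,r3:4,r4:4
  c7: CDB Add2=8; issue ADD r1<-Add2  regs: r0:Add1,r1:Add2,r2:Mul2,r3:4,r4:4
  c8: stall  regs: r0:Add1,r1:Add2,r2:Mul2,r3:4,r4:4
  c9: CDB Add1=-4; stall  regs: r0:-4,r1:Add2,r2:Mul2,r3:4,r4:4
  c10: CDB Mul1=16; issue MUL r4<-Mul1  regs: r0:-4,r1:Add2,r2:Mul2,r3:4,r4:Mul1
  c11: issue SUB r2<-Add1  regs: r0:-4,r1:Add2,r2:Add1,r3:4,r4:Mul1
  c12: stall  regs: r0:-4,r1:Add2,r2:Add1,r3:4,r4:Mul1
  c13: CDB Mul2=-16; issue MUL r2<-Mul2  regs: r0:-4,r1:Add2,r2:Mul2,r3:4,r4:Mul1
  c14: -  regs: r0:-4,r1:Add2,r2:Mul2,r3:4,r4:Mul1

STATUS = VALUE -4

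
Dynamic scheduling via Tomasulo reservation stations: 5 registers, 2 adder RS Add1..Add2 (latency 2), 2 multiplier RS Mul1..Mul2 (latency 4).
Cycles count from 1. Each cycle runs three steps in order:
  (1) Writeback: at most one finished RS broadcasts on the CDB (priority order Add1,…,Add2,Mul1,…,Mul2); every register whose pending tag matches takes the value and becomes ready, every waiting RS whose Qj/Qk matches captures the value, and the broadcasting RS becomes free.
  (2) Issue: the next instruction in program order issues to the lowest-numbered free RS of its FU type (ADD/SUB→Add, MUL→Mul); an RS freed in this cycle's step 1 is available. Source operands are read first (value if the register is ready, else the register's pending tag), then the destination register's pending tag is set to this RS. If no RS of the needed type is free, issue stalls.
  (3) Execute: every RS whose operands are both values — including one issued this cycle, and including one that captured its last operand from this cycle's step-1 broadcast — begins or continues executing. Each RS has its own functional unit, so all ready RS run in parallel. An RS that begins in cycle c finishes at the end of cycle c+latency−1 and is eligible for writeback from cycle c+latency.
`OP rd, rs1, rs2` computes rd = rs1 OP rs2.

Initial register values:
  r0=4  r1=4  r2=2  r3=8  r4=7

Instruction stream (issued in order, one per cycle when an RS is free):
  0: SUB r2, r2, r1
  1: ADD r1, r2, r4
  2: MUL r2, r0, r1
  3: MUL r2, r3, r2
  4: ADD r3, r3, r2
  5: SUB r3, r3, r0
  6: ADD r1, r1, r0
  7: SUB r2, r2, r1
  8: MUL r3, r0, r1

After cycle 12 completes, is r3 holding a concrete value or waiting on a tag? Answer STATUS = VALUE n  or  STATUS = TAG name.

  c1: issue SUB r2<-Add1  regs: r0:4,r1:4,r2:Add1,r3:8,r4:7
  c2: issue ADD r1<-Add2  regs: r0:4,r1:Add2,r2:Add1,r3:8,r4:7
  c3: CDB Add1=-2; issue MUL r2<-Mul1  regs: r0:4,r1:Add2,r2:Mul1,r3:8,r4:7
  c4: issue MUL r2<-Mul2  regs: r0:4,r1:Add2,r2:Mul2,r3:8,r4:7
  c5: CDB Add2=5; issue ADD r3<-Add1  regs: r0:4,r1:5,r2:Mul2,r3:Add1,r4:7
  c6: issue SUB r3<-Add2  regs: r0:4,r1:5,r2:Mul2,r3:Add2,r4:7
  c7: stall  regs: r0:4,r1:5,r2:Mul2,r3:Add2,r4:7
  c8: stall  regs: r0:4,r1:5,r2:Mul2,r3:Add2,r4:7
  c9: CDB Mul1=20; stall  regs: r0:4,r1:5,r2:Mul2,r3:Add2,r4:7
  c10: stall  regs: r0:4,r1:5,r2:Mul2,r3:Add2,r4:7
  c11: stall  regs: r0:4,r1:5,r2:Mul2,r3:Add2,r4:7
  c12: stall  regs: r0:4,r1:5,r2:Mul2,r3:Add2,r4:7

STATUS = TAG Add2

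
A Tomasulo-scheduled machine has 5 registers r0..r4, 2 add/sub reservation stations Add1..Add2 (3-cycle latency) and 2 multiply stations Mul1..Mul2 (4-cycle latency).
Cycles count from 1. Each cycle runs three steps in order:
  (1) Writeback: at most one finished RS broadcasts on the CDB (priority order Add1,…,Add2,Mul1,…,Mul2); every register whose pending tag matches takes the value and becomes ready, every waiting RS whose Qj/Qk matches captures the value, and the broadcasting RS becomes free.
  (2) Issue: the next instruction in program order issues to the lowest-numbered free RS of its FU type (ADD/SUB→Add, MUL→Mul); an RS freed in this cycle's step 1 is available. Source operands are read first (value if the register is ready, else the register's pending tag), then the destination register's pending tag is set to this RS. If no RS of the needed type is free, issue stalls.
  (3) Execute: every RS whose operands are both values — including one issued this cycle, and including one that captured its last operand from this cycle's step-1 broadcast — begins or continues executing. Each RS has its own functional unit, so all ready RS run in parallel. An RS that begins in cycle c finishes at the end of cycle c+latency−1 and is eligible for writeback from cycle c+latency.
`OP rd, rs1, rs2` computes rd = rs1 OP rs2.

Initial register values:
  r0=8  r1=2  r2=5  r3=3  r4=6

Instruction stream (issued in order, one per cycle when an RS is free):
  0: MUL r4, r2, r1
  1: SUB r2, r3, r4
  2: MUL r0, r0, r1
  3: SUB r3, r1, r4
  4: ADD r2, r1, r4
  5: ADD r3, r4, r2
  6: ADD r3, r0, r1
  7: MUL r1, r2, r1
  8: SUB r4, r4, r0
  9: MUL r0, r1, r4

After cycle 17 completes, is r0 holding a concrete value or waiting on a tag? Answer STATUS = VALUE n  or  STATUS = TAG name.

c1: issue MUL r4<-Mul1 | r0:8,r1:2,r2:5,r3:3,r4:Mul1
c2: issue SUB r2<-Add1 | r0:8,r1:2,r2:Add1,r3:3,r4:Mul1
c3: issue MUL r0<-Mul2 | r0:Mul2,r1:2,r2:Add1,r3:3,r4:Mul1
c4: issue SUB r3<-Add2 | r0:Mul2,r1:2,r2:Add1,r3:Add2,r4:Mul1
c5: CDB Mul1=10; stall | r0:Mul2,r1:2,r2:Add1,r3:Add2,r4:10
c6: stall | r0:Mul2,r1:2,r2:Add1,r3:Add2,r4:10
c7: CDB Mul2=16; stall | r0:16,r1:2,r2:Add1,r3:Add2,r4:10
c8: CDB Add1=-7; issue ADD r2<-Add1 | r0:16,r1:2,r2:Add1,r3:Add2,r4:10
c9: CDB Add2=-8; issue ADD r3<-Add2 | r0:16,r1:2,r2:Add1,r3:Add2,r4:10
c10: stall | r0:16,r1:2,r2:Add1,r3:Add2,r4:10
c11: CDB Add1=12; issue ADD r3<-Add1 | r0:16,r1:2,r2:12,r3:Add1,r4:10
c12: issue MUL r1<-Mul1 | r0:16,r1:Mul1,r2:12,r3:Add1,r4:10
c13: stall | r0:16,r1:Mul1,r2:12,r3:Add1,r4:10
c14: CDB Add1=18; issue SUB r4<-Add1 | r0:16,r1:Mul1,r2:12,r3:18,r4:Add1
c15: CDB Add2=22; issue MUL r0<-Mul2 | r0:Mul2,r1:Mul1,r2:12,r3:18,r4:Add1
c16: CDB Mul1=24 | r0:Mul2,r1:24,r2:12,r3:18,r4:Add1
c17: CDB Add1=-6 | r0:Mul2,r1:24,r2:12,r3:18,r4:-6

STATUS = TAG Mul2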